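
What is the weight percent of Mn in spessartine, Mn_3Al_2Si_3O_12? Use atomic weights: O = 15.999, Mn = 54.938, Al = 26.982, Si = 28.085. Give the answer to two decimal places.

Formula mass = 3*54.938 + 2*26.982 + 3*28.085 + 12*15.999 = 495.021 g/mol, of which 164.814 g is Mn.
So Mn makes up 164.814/495.021 = 0.3329 of the mass, i.e. 33.29%.

33.29 weight percent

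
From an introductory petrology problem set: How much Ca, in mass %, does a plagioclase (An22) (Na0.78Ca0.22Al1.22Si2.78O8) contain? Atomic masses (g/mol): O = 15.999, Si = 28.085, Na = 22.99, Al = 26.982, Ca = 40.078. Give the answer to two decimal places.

M(Na0.78Ca0.22Al1.22Si2.78O8) = 265.736 g/mol.
Ca contributes 0.22 × 40.078 = 8.817 g per mole.
8.817/265.736 = 0.0332 → 3.32%.

3.32 mass %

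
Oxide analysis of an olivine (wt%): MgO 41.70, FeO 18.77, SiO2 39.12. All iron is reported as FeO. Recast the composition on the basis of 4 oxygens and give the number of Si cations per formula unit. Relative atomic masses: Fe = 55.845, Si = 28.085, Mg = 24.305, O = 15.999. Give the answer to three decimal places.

1.002 Si apfu

41.70 wt% MgO ÷ 40.304 g/mol = 1.03464 mol, giving 1.03464 Mg and 1.03464 O.
18.77 wt% FeO ÷ 71.844 g/mol = 0.26126 mol, giving 0.26126 Fe and 0.26126 O.
39.12 wt% SiO2 ÷ 60.083 g/mol = 0.65110 mol, giving 0.65110 Si and 1.30220 O.
Oxygen sums to 2.59810; scaling by 4/2.59810 = 1.53959 puts the formula on 4 O.
Si: 0.65110 × 1.53959 = 1.002 atoms per formula unit.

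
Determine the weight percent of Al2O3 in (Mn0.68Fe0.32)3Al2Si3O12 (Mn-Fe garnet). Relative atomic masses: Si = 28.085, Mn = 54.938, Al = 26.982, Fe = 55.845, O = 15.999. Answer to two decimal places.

Molar mass of (Mn0.68Fe0.32)3Al2Si3O12 = 2.04×54.938 + 0.96×55.845 + 2×26.982 + 3×28.085 + 12×15.999 = 495.892 g/mol.
Each formula unit contains 2 Al, equivalent to 2/2 = 1.0000 mol Al2O3.
M(Al2O3) = 2×26.982 + 3×15.999 = 101.961 g/mol.
Mass of Al2O3 per formula unit = 1.0000 × 101.961 = 101.961 g.
Al2O3 wt% = 101.961 / 495.892 × 100 = 20.56%.

20.56 wt%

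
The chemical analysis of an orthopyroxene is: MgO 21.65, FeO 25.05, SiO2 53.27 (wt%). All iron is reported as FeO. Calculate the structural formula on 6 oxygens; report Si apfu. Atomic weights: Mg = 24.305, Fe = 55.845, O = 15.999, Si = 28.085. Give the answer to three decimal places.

2.001 Si apfu

MgO (M=40.304): mol = 0.53717; Mg = 0.53717, O = 0.53717.
FeO (M=71.844): mol = 0.34867; Fe = 0.34867, O = 0.34867.
SiO2 (M=60.083): mol = 0.88661; Si = 0.88661, O = 1.77322.
ΣO = 2.65906; factor = 6/ΣO = 2.25644.
Si apfu = 0.88661 × 2.25644 = 2.001.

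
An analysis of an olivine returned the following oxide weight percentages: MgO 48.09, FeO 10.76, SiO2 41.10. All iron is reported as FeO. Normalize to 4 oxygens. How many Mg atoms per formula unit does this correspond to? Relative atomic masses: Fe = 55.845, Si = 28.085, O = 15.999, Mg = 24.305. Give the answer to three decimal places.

MgO (M=40.304): mol = 1.19318; Mg = 1.19318, O = 1.19318.
FeO (M=71.844): mol = 0.14977; Fe = 0.14977, O = 0.14977.
SiO2 (M=60.083): mol = 0.68405; Si = 0.68405, O = 1.36810.
ΣO = 2.71105; factor = 4/ΣO = 1.47544.
Mg apfu = 1.19318 × 1.47544 = 1.760.

1.760 Mg apfu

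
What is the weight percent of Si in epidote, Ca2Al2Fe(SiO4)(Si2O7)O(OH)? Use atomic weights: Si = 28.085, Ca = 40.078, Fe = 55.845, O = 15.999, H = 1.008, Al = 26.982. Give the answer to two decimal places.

M(Ca2Al2Fe(SiO4)(Si2O7)O(OH)) = 483.215 g/mol.
Si contributes 3 × 28.085 = 84.255 g per mole.
84.255/483.215 = 0.1744 → 17.44%.

17.44 wt%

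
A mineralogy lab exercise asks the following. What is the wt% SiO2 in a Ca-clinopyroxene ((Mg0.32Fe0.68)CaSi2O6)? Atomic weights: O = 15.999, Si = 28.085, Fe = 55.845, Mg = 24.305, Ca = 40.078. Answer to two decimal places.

Formula mass = 237.994 g/mol.
2 Si → 2.0000 mol SiO2 per formula unit; M(SiO2) = 60.083, so SiO2 mass = 120.166 g.
120.166/237.994 × 100 = 50.49 wt%.

50.49 wt%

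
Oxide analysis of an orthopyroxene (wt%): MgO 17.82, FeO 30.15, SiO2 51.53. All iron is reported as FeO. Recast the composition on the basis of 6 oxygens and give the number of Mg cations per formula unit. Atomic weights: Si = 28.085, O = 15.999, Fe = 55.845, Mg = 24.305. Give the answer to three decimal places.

1.029 Mg apfu

MgO: 17.82/40.304 = 0.44214 mol → 0.44214 mol Mg, 0.44214 mol O.
FeO: 30.15/71.844 = 0.41966 mol → 0.41966 mol Fe, 0.41966 mol O.
SiO2: 51.53/60.083 = 0.85765 mol → 0.85765 mol Si, 1.71530 mol O.
Total oxygen = 2.57710 mol. Normalization factor = 6/2.57710 = 2.32820.
Mg per 6 O = 0.44214 × 2.32820 = 1.029.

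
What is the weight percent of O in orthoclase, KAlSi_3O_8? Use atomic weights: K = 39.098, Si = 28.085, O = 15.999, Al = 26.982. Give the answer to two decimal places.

M(KAlSi_3O_8) = 278.327 g/mol.
O contributes 8 × 15.999 = 127.992 g per mole.
127.992/278.327 = 0.4599 → 45.99%.

45.99 mass %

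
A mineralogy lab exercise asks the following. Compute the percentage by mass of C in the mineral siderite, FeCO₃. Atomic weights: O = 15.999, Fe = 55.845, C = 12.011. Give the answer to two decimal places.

10.37 mass %

M(FeCO₃) = 115.853 g/mol.
C contributes 1 × 12.011 = 12.011 g per mole.
12.011/115.853 = 0.1037 → 10.37%.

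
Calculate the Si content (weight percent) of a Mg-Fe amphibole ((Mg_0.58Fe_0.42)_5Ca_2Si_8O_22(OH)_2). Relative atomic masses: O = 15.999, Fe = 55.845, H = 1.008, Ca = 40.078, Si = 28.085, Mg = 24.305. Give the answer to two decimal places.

M((Mg_0.58Fe_0.42)_5Ca_2Si_8O_22(OH)_2) = 878.587 g/mol.
Si contributes 8 × 28.085 = 224.680 g per mole.
224.680/878.587 = 0.2557 → 25.57%.

25.57 weight percent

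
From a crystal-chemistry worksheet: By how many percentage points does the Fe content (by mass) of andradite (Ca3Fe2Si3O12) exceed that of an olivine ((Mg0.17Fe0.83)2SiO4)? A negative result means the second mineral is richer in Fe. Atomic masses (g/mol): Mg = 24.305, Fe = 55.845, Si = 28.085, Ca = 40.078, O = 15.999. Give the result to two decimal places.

M(Ca3Fe2Si3O12) = 508.167 g/mol, so wt% Fe = 111.690/508.167 × 100 = 21.98%.
M((Mg0.17Fe0.83)2SiO4) = 193.047 g/mol, so wt% Fe = 92.703/193.047 × 100 = 48.02%.
21.98 − 48.02 = -26.04 pp.

-26.04 percentage points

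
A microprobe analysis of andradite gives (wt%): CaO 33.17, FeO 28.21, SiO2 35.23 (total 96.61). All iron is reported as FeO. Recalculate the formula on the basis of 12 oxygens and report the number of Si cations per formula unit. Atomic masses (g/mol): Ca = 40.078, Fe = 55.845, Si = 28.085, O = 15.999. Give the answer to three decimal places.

CaO (M=56.077): mol = 0.59151; Ca = 0.59151, O = 0.59151.
FeO (M=71.844): mol = 0.39266; Fe = 0.39266, O = 0.39266.
SiO2 (M=60.083): mol = 0.58636; Si = 0.58636, O = 1.17272.
ΣO = 2.15689; factor = 12/ΣO = 5.56357.
Si apfu = 0.58636 × 5.56357 = 3.262.

3.262 Si apfu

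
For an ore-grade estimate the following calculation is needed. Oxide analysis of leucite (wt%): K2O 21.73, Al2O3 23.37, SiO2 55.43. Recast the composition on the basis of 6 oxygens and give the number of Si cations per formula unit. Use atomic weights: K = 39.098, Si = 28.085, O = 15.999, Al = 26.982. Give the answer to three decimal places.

2.003 Si apfu

K2O (M=94.195): mol = 0.23069; K = 0.46138, O = 0.23069.
Al2O3 (M=101.961): mol = 0.22921; Al = 0.45842, O = 0.68763.
SiO2 (M=60.083): mol = 0.92256; Si = 0.92256, O = 1.84512.
ΣO = 2.76344; factor = 6/ΣO = 2.17121.
Si apfu = 0.92256 × 2.17121 = 2.003.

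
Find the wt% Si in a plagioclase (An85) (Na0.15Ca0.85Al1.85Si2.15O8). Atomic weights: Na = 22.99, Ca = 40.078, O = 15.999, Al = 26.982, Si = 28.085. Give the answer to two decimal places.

21.89 mass %

Molar mass of Na0.15Ca0.85Al1.85Si2.15O8: 0.15*22.99 + 0.85*40.078 + 1.85*26.982 + 2.15*28.085 + 8*15.999 = 275.806 g/mol.
Mass of Si per formula unit: 2.15 × 28.085 = 60.383 g.
Weight fraction Si = 60.383 / 275.806 = 0.2189.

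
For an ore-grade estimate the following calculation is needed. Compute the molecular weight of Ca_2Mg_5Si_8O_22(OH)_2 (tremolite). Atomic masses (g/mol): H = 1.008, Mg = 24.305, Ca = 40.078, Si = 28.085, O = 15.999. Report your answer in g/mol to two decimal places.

812.35 g/mol

M = 2(40.078) + 5(24.305) + 8(28.085) + 24(15.999) + 2(1.008)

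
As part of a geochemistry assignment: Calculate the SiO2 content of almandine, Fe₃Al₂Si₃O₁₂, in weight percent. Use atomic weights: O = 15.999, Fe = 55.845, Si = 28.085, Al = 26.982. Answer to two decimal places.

Formula mass = 497.742 g/mol.
3 Si → 3.0000 mol SiO2 per formula unit; M(SiO2) = 60.083, so SiO2 mass = 180.249 g.
180.249/497.742 × 100 = 36.21 wt%.

36.21 wt%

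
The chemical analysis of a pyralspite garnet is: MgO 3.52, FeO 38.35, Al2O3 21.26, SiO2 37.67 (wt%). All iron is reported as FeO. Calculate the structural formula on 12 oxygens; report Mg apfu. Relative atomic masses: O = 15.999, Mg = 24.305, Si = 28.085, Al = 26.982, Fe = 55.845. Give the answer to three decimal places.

0.419 Mg apfu

3.52 wt% MgO ÷ 40.304 g/mol = 0.08734 mol, giving 0.08734 Mg and 0.08734 O.
38.35 wt% FeO ÷ 71.844 g/mol = 0.53380 mol, giving 0.53380 Fe and 0.53380 O.
21.26 wt% Al2O3 ÷ 101.961 g/mol = 0.20851 mol, giving 0.41702 Al and 0.62553 O.
37.67 wt% SiO2 ÷ 60.083 g/mol = 0.62697 mol, giving 0.62697 Si and 1.25394 O.
Oxygen sums to 2.50061; scaling by 12/2.50061 = 4.79883 puts the formula on 12 O.
Mg: 0.08734 × 4.79883 = 0.419 atoms per formula unit.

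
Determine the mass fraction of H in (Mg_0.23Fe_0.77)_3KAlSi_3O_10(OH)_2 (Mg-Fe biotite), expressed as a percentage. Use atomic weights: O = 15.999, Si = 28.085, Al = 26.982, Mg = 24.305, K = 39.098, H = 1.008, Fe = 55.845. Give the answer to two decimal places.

0.41 wt%

M((Mg_0.23Fe_0.77)_3KAlSi_3O_10(OH)_2) = 490.111 g/mol.
H contributes 2 × 1.008 = 2.016 g per mole.
2.016/490.111 = 0.0041 → 0.41%.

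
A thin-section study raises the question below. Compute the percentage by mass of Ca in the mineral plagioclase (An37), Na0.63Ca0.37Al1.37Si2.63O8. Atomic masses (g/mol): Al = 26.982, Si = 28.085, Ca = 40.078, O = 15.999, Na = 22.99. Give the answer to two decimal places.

5.53 mass %

M(Na0.63Ca0.37Al1.37Si2.63O8) = 268.133 g/mol.
Ca contributes 0.37 × 40.078 = 14.829 g per mole.
14.829/268.133 = 0.0553 → 5.53%.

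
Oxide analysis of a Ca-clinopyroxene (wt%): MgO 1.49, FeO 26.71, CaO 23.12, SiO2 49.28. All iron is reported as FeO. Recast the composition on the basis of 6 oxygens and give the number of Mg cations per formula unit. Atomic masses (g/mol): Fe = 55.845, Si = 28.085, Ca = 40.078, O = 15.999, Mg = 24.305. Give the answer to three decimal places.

1.49 wt% MgO ÷ 40.304 g/mol = 0.03697 mol, giving 0.03697 Mg and 0.03697 O.
26.71 wt% FeO ÷ 71.844 g/mol = 0.37178 mol, giving 0.37178 Fe and 0.37178 O.
23.12 wt% CaO ÷ 56.077 g/mol = 0.41229 mol, giving 0.41229 Ca and 0.41229 O.
49.28 wt% SiO2 ÷ 60.083 g/mol = 0.82020 mol, giving 0.82020 Si and 1.64040 O.
Oxygen sums to 2.46144; scaling by 6/2.46144 = 2.43760 puts the formula on 6 O.
Mg: 0.03697 × 2.43760 = 0.090 atoms per formula unit.

0.090 Mg apfu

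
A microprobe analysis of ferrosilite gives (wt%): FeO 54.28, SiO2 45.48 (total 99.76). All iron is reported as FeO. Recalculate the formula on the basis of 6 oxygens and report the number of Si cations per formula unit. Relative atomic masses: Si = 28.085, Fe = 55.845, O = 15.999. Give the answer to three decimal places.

2.001 Si apfu

54.28 wt% FeO ÷ 71.844 g/mol = 0.75553 mol, giving 0.75553 Fe and 0.75553 O.
45.48 wt% SiO2 ÷ 60.083 g/mol = 0.75695 mol, giving 0.75695 Si and 1.51390 O.
Oxygen sums to 2.26943; scaling by 6/2.26943 = 2.64384 puts the formula on 6 O.
Si: 0.75695 × 2.64384 = 2.001 atoms per formula unit.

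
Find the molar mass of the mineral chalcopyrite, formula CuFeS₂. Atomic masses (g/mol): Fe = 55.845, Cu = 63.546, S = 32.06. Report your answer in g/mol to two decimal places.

183.51 g/mol

The formula mass is the sum 1*63.546 + 1*55.845 + 2*32.06.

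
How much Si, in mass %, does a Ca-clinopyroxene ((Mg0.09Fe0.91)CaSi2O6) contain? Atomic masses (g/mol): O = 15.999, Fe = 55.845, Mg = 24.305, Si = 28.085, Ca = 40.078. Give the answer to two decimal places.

22.90 mass %

M((Mg0.09Fe0.91)CaSi2O6) = 245.248 g/mol.
Si contributes 2 × 28.085 = 56.170 g per mole.
56.170/245.248 = 0.2290 → 22.90%.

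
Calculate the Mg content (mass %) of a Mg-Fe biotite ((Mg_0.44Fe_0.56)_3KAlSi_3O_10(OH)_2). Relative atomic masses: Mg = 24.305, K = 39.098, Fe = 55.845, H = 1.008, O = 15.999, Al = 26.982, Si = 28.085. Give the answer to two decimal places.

6.82 mass %

Molar mass of (Mg_0.44Fe_0.56)_3KAlSi_3O_10(OH)_2: 1.32*24.305 + 1.68*55.845 + 1*39.098 + 1*26.982 + 3*28.085 + 12*15.999 + 2*1.008 = 470.241 g/mol.
Mass of Mg per formula unit: 1.32 × 24.305 = 32.083 g.
Weight fraction Mg = 32.083 / 470.241 = 0.0682.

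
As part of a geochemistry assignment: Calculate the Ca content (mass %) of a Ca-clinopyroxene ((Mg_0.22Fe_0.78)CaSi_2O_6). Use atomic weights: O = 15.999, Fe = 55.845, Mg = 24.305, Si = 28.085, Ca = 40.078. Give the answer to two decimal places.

Molar mass of (Mg_0.22Fe_0.78)CaSi_2O_6: 0.22·24.305 + 0.78·55.845 + 1·40.078 + 2·28.085 + 6·15.999 = 241.148 g/mol.
Mass of Ca per formula unit: 1 × 40.078 = 40.078 g.
Weight fraction Ca = 40.078 / 241.148 = 0.1662.

16.62 mass %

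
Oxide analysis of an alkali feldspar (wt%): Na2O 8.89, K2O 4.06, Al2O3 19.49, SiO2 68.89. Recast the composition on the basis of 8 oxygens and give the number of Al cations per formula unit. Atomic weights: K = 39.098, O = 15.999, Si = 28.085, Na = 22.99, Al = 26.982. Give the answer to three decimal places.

8.89 wt% Na2O ÷ 61.979 g/mol = 0.14344 mol, giving 0.28688 Na and 0.14344 O.
4.06 wt% K2O ÷ 94.195 g/mol = 0.04310 mol, giving 0.08620 K and 0.04310 O.
19.49 wt% Al2O3 ÷ 101.961 g/mol = 0.19115 mol, giving 0.38230 Al and 0.57345 O.
68.89 wt% SiO2 ÷ 60.083 g/mol = 1.14658 mol, giving 1.14658 Si and 2.29316 O.
Oxygen sums to 3.05315; scaling by 8/3.05315 = 2.62024 puts the formula on 8 O.
Al: 0.38230 × 2.62024 = 1.002 atoms per formula unit.

1.002 Al apfu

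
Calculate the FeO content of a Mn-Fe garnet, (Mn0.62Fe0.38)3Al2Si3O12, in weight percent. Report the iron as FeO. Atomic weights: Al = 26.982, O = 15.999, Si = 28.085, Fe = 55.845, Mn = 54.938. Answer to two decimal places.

Formula mass = 496.055 g/mol.
1.14 Fe → 1.1400 mol FeO per formula unit; M(FeO) = 71.844, so FeO mass = 81.902 g.
81.902/496.055 × 100 = 16.51 wt%.

16.51 wt%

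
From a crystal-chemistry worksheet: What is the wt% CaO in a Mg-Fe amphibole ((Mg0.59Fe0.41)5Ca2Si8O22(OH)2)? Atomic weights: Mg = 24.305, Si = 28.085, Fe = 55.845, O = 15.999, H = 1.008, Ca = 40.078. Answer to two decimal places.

Molar mass of (Mg0.59Fe0.41)5Ca2Si8O22(OH)2 = 2.95*24.305 + 2.05*55.845 + 2*40.078 + 8*28.085 + 24*15.999 + 2*1.008 = 877.010 g/mol.
Each formula unit contains 2 Ca, equivalent to 2/1 = 2.0000 mol CaO.
M(CaO) = 1×40.078 + 1×15.999 = 56.077 g/mol.
Mass of CaO per formula unit = 2.0000 × 56.077 = 112.154 g.
CaO wt% = 112.154 / 877.010 × 100 = 12.79%.

12.79 wt%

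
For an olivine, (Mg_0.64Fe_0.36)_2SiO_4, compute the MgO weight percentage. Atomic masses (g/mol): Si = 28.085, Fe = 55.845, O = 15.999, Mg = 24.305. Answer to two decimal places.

M((Mg_0.64Fe_0.36)_2SiO_4) = 163.400 g/mol; M(MgO) = 40.304 g/mol.
Moles MgO per formula unit = 1.28 Mg ÷ 1 = 1.2800.
MgO fraction = (1.2800 × 40.304) / 163.400 = 51.589/163.400 = 0.3157.

31.57 wt%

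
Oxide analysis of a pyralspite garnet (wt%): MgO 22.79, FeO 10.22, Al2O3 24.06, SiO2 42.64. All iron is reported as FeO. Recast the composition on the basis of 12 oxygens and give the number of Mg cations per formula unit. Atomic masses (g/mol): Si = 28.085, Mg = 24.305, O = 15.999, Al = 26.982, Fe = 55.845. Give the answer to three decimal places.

22.79 wt% MgO ÷ 40.304 g/mol = 0.56545 mol, giving 0.56545 Mg and 0.56545 O.
10.22 wt% FeO ÷ 71.844 g/mol = 0.14225 mol, giving 0.14225 Fe and 0.14225 O.
24.06 wt% Al2O3 ÷ 101.961 g/mol = 0.23597 mol, giving 0.47194 Al and 0.70791 O.
42.64 wt% SiO2 ÷ 60.083 g/mol = 0.70968 mol, giving 0.70968 Si and 1.41936 O.
Oxygen sums to 2.83497; scaling by 12/2.83497 = 4.23285 puts the formula on 12 O.
Mg: 0.56545 × 4.23285 = 2.393 atoms per formula unit.

2.393 Mg apfu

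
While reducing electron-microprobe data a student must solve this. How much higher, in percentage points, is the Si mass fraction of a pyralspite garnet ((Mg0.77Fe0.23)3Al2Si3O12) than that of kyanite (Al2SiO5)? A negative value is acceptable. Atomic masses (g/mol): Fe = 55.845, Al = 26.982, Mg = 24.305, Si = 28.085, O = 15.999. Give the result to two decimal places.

First mineral: 84.255 g Si in 424.885 g formula = 19.83 wt% Si.
Second mineral: 28.085 g Si in 162.044 g formula = 17.33 wt% Si.
19.83% − 17.33% gives a difference of 2.50 percentage points.

2.50 percentage points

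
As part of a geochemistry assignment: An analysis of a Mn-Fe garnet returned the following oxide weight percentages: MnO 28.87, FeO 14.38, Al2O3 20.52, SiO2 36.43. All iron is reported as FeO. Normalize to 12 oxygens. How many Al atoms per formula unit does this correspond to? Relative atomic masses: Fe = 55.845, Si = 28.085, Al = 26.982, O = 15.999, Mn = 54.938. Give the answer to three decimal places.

1.993 Al apfu

MnO (M=70.937): mol = 0.40698; Mn = 0.40698, O = 0.40698.
FeO (M=71.844): mol = 0.20016; Fe = 0.20016, O = 0.20016.
Al2O3 (M=101.961): mol = 0.20125; Al = 0.40250, O = 0.60375.
SiO2 (M=60.083): mol = 0.60633; Si = 0.60633, O = 1.21266.
ΣO = 2.42355; factor = 12/ΣO = 4.95141.
Al apfu = 0.40250 × 4.95141 = 1.993.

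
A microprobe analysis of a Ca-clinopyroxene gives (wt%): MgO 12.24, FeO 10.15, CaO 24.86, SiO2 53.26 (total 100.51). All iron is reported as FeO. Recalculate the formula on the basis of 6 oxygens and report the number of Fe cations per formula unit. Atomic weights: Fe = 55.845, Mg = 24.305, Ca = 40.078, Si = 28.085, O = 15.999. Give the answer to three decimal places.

12.24 wt% MgO ÷ 40.304 g/mol = 0.30369 mol, giving 0.30369 Mg and 0.30369 O.
10.15 wt% FeO ÷ 71.844 g/mol = 0.14128 mol, giving 0.14128 Fe and 0.14128 O.
24.86 wt% CaO ÷ 56.077 g/mol = 0.44332 mol, giving 0.44332 Ca and 0.44332 O.
53.26 wt% SiO2 ÷ 60.083 g/mol = 0.88644 mol, giving 0.88644 Si and 1.77288 O.
Oxygen sums to 2.66117; scaling by 6/2.66117 = 2.25465 puts the formula on 6 O.
Fe: 0.14128 × 2.25465 = 0.319 atoms per formula unit.

0.319 Fe apfu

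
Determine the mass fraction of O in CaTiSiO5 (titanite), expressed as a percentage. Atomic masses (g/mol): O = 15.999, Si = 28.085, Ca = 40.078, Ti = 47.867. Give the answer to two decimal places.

M(CaTiSiO5) = 196.025 g/mol.
O contributes 5 × 15.999 = 79.995 g per mole.
79.995/196.025 = 0.4081 → 40.81%.

40.81 mass %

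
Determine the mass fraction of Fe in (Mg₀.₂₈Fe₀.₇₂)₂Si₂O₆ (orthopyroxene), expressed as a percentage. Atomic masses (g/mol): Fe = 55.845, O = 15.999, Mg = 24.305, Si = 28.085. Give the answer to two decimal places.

32.66 weight percent

Formula mass = 0.56*24.305 + 1.44*55.845 + 2*28.085 + 6*15.999 = 246.192 g/mol, of which 80.417 g is Fe.
So Fe makes up 80.417/246.192 = 0.3266 of the mass, i.e. 32.66%.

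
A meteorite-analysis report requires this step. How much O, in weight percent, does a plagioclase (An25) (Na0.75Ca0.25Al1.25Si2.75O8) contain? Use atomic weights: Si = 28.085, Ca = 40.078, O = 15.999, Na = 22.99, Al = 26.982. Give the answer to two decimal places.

Molar mass of Na0.75Ca0.25Al1.25Si2.75O8: 0.75×22.99 + 0.25×40.078 + 1.25×26.982 + 2.75×28.085 + 8×15.999 = 266.215 g/mol.
Mass of O per formula unit: 8 × 15.999 = 127.992 g.
Weight fraction O = 127.992 / 266.215 = 0.4808.

48.08 weight percent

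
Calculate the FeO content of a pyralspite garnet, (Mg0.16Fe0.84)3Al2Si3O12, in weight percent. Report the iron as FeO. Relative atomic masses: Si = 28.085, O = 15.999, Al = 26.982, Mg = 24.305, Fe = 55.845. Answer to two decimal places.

37.51 wt%

Formula mass = 482.603 g/mol.
2.52 Fe → 2.5200 mol FeO per formula unit; M(FeO) = 71.844, so FeO mass = 181.047 g.
181.047/482.603 × 100 = 37.51 wt%.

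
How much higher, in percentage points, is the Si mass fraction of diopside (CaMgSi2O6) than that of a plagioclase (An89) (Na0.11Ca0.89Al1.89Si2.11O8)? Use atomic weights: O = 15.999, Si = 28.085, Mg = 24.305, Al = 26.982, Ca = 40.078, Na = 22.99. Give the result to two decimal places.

4.50 percentage points

First mineral: 56.170 g Si in 216.547 g formula = 25.94 wt% Si.
Second mineral: 59.259 g Si in 276.446 g formula = 21.44 wt% Si.
25.94% − 21.44% gives a difference of 4.50 percentage points.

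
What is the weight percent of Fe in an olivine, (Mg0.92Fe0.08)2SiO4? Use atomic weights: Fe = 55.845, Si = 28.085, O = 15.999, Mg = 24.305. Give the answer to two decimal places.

Molar mass of (Mg0.92Fe0.08)2SiO4: 1.84*24.305 + 0.16*55.845 + 1*28.085 + 4*15.999 = 145.737 g/mol.
Mass of Fe per formula unit: 0.16 × 55.845 = 8.935 g.
Weight fraction Fe = 8.935 / 145.737 = 0.0613.

6.13 mass %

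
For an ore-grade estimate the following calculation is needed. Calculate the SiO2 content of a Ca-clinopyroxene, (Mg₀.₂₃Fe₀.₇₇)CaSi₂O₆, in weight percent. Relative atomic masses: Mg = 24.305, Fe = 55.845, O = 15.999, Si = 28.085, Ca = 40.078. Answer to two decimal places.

Molar mass of (Mg₀.₂₃Fe₀.₇₇)CaSi₂O₆ = 0.23*24.305 + 0.77*55.845 + 1*40.078 + 2*28.085 + 6*15.999 = 240.833 g/mol.
Each formula unit contains 2 Si, equivalent to 2/1 = 2.0000 mol SiO2.
M(SiO2) = 1×28.085 + 2×15.999 = 60.083 g/mol.
Mass of SiO2 per formula unit = 2.0000 × 60.083 = 120.166 g.
SiO2 wt% = 120.166 / 240.833 × 100 = 49.90%.

49.90 wt%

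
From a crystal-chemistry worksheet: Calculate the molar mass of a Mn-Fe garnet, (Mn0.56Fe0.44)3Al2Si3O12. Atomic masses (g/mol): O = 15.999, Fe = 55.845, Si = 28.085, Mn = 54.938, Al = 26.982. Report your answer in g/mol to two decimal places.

496.22 g/mol

The formula mass is the sum 1.68*54.938 + 1.32*55.845 + 2*26.982 + 3*28.085 + 12*15.999.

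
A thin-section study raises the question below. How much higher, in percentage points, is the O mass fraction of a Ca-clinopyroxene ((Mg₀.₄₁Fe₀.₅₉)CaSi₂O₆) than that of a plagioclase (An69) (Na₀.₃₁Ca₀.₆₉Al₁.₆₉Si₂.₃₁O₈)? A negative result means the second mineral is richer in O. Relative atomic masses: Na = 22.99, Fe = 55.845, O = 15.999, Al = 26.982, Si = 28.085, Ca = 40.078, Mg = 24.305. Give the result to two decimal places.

O in (Mg₀.₄₁Fe₀.₅₉)CaSi₂O₆: molar mass 235.156 g/mol; 6×15.999 = 95.994 g → 40.82 wt%.
O in Na₀.₃₁Ca₀.₆₉Al₁.₆₉Si₂.₃₁O₈: molar mass 273.249 g/mol; 8×15.999 = 127.992 g → 46.84 wt%.
Difference = 40.82 − 46.84 = -6.02 percentage points.

-6.02 percentage points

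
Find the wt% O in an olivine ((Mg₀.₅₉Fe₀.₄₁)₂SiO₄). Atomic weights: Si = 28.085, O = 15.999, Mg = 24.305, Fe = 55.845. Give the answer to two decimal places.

38.42 wt%

Molar mass of (Mg₀.₅₉Fe₀.₄₁)₂SiO₄: 1.18·24.305 + 0.82·55.845 + 1·28.085 + 4·15.999 = 166.554 g/mol.
Mass of O per formula unit: 4 × 15.999 = 63.996 g.
Weight fraction O = 63.996 / 166.554 = 0.3842.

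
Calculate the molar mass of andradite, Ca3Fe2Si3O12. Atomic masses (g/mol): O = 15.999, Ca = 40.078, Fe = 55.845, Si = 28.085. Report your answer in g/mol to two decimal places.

M = 3×40.078 + 2×55.845 + 3×28.085 + 12×15.999

508.17 g/mol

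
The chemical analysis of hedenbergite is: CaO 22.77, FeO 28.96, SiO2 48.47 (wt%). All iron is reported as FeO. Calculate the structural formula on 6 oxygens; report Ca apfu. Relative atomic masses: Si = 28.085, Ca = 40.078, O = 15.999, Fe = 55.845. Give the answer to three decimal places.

1.006 Ca apfu

22.77 wt% CaO ÷ 56.077 g/mol = 0.40605 mol, giving 0.40605 Ca and 0.40605 O.
28.96 wt% FeO ÷ 71.844 g/mol = 0.40310 mol, giving 0.40310 Fe and 0.40310 O.
48.47 wt% SiO2 ÷ 60.083 g/mol = 0.80672 mol, giving 0.80672 Si and 1.61344 O.
Oxygen sums to 2.42259; scaling by 6/2.42259 = 2.47669 puts the formula on 6 O.
Ca: 0.40605 × 2.47669 = 1.006 atoms per formula unit.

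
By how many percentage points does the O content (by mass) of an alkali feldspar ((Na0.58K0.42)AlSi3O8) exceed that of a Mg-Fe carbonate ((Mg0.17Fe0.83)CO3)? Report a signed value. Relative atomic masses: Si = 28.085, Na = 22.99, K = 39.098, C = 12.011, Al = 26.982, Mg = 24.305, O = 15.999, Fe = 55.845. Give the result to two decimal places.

M((Na0.58K0.42)AlSi3O8) = 268.984 g/mol, so wt% O = 127.992/268.984 × 100 = 47.58%.
M((Mg0.17Fe0.83)CO3) = 110.491 g/mol, so wt% O = 47.997/110.491 × 100 = 43.44%.
47.58 − 43.44 = 4.14 pp.

4.14 percentage points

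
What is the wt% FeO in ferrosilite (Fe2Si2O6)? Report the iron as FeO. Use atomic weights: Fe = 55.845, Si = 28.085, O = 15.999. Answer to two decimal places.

54.46 wt%

Molar mass of Fe2Si2O6 = 2*55.845 + 2*28.085 + 6*15.999 = 263.854 g/mol.
Each formula unit contains 2 Fe, equivalent to 2/1 = 2.0000 mol FeO.
M(FeO) = 1×55.845 + 1×15.999 = 71.844 g/mol.
Mass of FeO per formula unit = 2.0000 × 71.844 = 143.688 g.
FeO wt% = 143.688 / 263.854 × 100 = 54.46%.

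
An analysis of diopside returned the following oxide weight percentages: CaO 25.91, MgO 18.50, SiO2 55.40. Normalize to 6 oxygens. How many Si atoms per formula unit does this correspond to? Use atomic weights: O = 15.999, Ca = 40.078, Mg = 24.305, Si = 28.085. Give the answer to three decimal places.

CaO: 25.91/56.077 = 0.46204 mol → 0.46204 mol Ca, 0.46204 mol O.
MgO: 18.50/40.304 = 0.45901 mol → 0.45901 mol Mg, 0.45901 mol O.
SiO2: 55.40/60.083 = 0.92206 mol → 0.92206 mol Si, 1.84412 mol O.
Total oxygen = 2.76517 mol. Normalization factor = 6/2.76517 = 2.16985.
Si per 6 O = 0.92206 × 2.16985 = 2.001.

2.001 Si apfu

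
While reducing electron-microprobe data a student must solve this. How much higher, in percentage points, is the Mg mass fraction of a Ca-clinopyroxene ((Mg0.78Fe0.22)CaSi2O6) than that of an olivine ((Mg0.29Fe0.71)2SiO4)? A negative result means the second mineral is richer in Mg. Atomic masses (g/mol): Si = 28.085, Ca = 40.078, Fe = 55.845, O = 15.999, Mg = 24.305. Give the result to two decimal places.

M((Mg0.78Fe0.22)CaSi2O6) = 223.486 g/mol, so wt% Mg = 18.958/223.486 × 100 = 8.48%.
M((Mg0.29Fe0.71)2SiO4) = 185.478 g/mol, so wt% Mg = 14.097/185.478 × 100 = 7.60%.
8.48 − 7.60 = 0.88 pp.

0.88 percentage points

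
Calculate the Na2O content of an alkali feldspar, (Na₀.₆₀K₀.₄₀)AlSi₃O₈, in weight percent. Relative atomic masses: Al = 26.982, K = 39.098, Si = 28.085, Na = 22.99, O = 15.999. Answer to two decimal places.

6.92 wt%

Molar mass of (Na₀.₆₀K₀.₄₀)AlSi₃O₈ = 0.60×22.99 + 0.40×39.098 + 1×26.982 + 3×28.085 + 8×15.999 = 268.662 g/mol.
Each formula unit contains 0.60 Na, equivalent to 0.60/2 = 0.3000 mol Na2O.
M(Na2O) = 2×22.99 + 1×15.999 = 61.979 g/mol.
Mass of Na2O per formula unit = 0.3000 × 61.979 = 18.594 g.
Na2O wt% = 18.594 / 268.662 × 100 = 6.92%.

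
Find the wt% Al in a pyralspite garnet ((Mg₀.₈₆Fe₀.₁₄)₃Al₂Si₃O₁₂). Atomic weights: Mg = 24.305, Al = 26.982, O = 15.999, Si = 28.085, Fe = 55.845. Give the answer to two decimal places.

Formula mass = 2.58×24.305 + 0.42×55.845 + 2×26.982 + 3×28.085 + 12×15.999 = 416.369 g/mol, of which 53.964 g is Al.
So Al makes up 53.964/416.369 = 0.1296 of the mass, i.e. 12.96%.

12.96 mass %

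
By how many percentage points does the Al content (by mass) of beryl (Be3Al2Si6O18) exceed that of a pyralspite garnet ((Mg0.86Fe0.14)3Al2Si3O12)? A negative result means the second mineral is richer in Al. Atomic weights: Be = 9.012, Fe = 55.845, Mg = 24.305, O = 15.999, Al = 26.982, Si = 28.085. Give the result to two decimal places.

Al in Be3Al2Si6O18: molar mass 537.492 g/mol; 2×26.982 = 53.964 g → 10.04 wt%.
Al in (Mg0.86Fe0.14)3Al2Si3O12: molar mass 416.369 g/mol; 2×26.982 = 53.964 g → 12.96 wt%.
Difference = 10.04 − 12.96 = -2.92 percentage points.

-2.92 percentage points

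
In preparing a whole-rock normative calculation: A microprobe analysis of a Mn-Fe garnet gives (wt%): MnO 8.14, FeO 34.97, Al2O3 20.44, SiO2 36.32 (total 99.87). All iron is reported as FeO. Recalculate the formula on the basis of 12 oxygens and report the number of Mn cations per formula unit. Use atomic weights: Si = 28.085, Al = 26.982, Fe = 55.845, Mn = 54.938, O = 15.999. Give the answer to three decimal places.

MnO: 8.14/70.937 = 0.11475 mol → 0.11475 mol Mn, 0.11475 mol O.
FeO: 34.97/71.844 = 0.48675 mol → 0.48675 mol Fe, 0.48675 mol O.
Al2O3: 20.44/101.961 = 0.20047 mol → 0.40094 mol Al, 0.60141 mol O.
SiO2: 36.32/60.083 = 0.60450 mol → 0.60450 mol Si, 1.20900 mol O.
Total oxygen = 2.41191 mol. Normalization factor = 12/2.41191 = 4.97531.
Mn per 12 O = 0.11475 × 4.97531 = 0.571.

0.571 Mn apfu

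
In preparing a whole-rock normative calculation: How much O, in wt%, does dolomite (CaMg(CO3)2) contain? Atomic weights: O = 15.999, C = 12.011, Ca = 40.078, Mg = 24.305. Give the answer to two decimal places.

52.06 wt%

M(CaMg(CO3)2) = 184.399 g/mol.
O contributes 6 × 15.999 = 95.994 g per mole.
95.994/184.399 = 0.5206 → 52.06%.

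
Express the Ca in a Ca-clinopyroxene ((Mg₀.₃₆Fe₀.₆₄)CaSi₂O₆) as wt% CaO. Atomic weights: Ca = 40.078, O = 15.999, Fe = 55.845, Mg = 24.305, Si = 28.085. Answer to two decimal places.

Formula mass = 236.733 g/mol.
1 Ca → 1.0000 mol CaO per formula unit; M(CaO) = 56.077, so CaO mass = 56.077 g.
56.077/236.733 × 100 = 23.69 wt%.

23.69 wt%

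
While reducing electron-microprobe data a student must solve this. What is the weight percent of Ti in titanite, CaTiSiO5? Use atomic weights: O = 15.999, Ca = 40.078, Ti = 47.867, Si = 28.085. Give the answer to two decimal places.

Formula mass = 1·40.078 + 1·47.867 + 1·28.085 + 5·15.999 = 196.025 g/mol, of which 47.867 g is Ti.
So Ti makes up 47.867/196.025 = 0.2442 of the mass, i.e. 24.42%.

24.42 mass %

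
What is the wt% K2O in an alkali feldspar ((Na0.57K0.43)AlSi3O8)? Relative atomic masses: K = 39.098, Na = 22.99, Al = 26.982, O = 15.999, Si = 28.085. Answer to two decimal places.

M((Na0.57K0.43)AlSi3O8) = 269.145 g/mol; M(K2O) = 94.195 g/mol.
Moles K2O per formula unit = 0.43 K ÷ 2 = 0.2150.
K2O fraction = (0.2150 × 94.195) / 269.145 = 20.252/269.145 = 0.0752.

7.52 wt%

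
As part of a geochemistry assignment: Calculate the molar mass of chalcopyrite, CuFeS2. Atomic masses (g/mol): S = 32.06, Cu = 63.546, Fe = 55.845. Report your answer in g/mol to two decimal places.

The formula mass is the sum 1(63.546) + 1(55.845) + 2(32.06).

183.51 g/mol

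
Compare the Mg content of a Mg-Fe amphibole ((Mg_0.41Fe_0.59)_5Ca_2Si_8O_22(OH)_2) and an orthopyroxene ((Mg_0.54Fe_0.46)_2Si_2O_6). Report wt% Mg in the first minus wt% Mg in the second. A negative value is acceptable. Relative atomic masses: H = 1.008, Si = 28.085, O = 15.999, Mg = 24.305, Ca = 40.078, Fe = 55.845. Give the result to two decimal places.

M((Mg_0.41Fe_0.59)_5Ca_2Si_8O_22(OH)_2) = 905.396 g/mol, so wt% Mg = 49.825/905.396 × 100 = 5.50%.
M((Mg_0.54Fe_0.46)_2Si_2O_6) = 229.791 g/mol, so wt% Mg = 26.249/229.791 × 100 = 11.42%.
5.50 − 11.42 = -5.92 pp.

-5.92 percentage points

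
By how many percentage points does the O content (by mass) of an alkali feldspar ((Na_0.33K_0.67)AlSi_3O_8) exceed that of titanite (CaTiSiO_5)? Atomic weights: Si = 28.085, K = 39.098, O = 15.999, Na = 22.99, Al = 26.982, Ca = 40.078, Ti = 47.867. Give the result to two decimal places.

First mineral: 127.992 g O in 273.011 g formula = 46.88 wt% O.
Second mineral: 79.995 g O in 196.025 g formula = 40.81 wt% O.
46.88% − 40.81% gives a difference of 6.07 percentage points.

6.07 percentage points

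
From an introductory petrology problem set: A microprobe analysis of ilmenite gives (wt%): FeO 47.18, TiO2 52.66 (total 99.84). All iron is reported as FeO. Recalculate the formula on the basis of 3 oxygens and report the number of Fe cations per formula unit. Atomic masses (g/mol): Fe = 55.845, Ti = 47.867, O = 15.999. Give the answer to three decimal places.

FeO (M=71.844): mol = 0.65670; Fe = 0.65670, O = 0.65670.
TiO2 (M=79.865): mol = 0.65936; Ti = 0.65936, O = 1.31872.
ΣO = 1.97542; factor = 3/ΣO = 1.51866.
Fe apfu = 0.65670 × 1.51866 = 0.997.

0.997 Fe apfu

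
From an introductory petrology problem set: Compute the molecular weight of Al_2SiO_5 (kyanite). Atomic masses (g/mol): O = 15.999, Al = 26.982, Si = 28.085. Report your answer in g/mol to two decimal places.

162.04 g/mol

M = 2·26.982 + 1·28.085 + 5·15.999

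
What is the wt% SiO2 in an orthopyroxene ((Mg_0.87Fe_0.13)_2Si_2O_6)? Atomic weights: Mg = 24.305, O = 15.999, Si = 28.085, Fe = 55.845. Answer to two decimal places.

Molar mass of (Mg_0.87Fe_0.13)_2Si_2O_6 = 1.74*24.305 + 0.26*55.845 + 2*28.085 + 6*15.999 = 208.974 g/mol.
Each formula unit contains 2 Si, equivalent to 2/1 = 2.0000 mol SiO2.
M(SiO2) = 1×28.085 + 2×15.999 = 60.083 g/mol.
Mass of SiO2 per formula unit = 2.0000 × 60.083 = 120.166 g.
SiO2 wt% = 120.166 / 208.974 × 100 = 57.50%.

57.50 wt%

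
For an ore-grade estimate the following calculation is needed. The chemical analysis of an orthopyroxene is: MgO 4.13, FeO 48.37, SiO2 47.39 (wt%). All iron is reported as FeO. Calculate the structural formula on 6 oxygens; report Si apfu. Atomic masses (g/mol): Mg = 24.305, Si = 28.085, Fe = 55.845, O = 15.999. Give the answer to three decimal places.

2.011 Si apfu

MgO (M=40.304): mol = 0.10247; Mg = 0.10247, O = 0.10247.
FeO (M=71.844): mol = 0.67326; Fe = 0.67326, O = 0.67326.
SiO2 (M=60.083): mol = 0.78874; Si = 0.78874, O = 1.57748.
ΣO = 2.35321; factor = 6/ΣO = 2.54971.
Si apfu = 0.78874 × 2.54971 = 2.011.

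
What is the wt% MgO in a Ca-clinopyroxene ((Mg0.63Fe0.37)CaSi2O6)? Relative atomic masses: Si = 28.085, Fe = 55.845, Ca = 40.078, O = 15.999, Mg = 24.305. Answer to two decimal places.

M((Mg0.63Fe0.37)CaSi2O6) = 228.217 g/mol; M(MgO) = 40.304 g/mol.
Moles MgO per formula unit = 0.63 Mg ÷ 1 = 0.6300.
MgO fraction = (0.6300 × 40.304) / 228.217 = 25.392/228.217 = 0.1113.

11.13 wt%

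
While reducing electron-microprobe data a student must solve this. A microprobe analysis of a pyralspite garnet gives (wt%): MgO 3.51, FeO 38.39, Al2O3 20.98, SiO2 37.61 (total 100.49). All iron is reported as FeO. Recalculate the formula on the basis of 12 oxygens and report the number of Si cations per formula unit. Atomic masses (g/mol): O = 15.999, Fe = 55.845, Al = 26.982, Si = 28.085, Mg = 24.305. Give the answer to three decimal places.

MgO (M=40.304): mol = 0.08709; Mg = 0.08709, O = 0.08709.
FeO (M=71.844): mol = 0.53435; Fe = 0.53435, O = 0.53435.
Al2O3 (M=101.961): mol = 0.20576; Al = 0.41152, O = 0.61728.
SiO2 (M=60.083): mol = 0.62597; Si = 0.62597, O = 1.25194.
ΣO = 2.49066; factor = 12/ΣO = 4.81800.
Si apfu = 0.62597 × 4.81800 = 3.016.

3.016 Si apfu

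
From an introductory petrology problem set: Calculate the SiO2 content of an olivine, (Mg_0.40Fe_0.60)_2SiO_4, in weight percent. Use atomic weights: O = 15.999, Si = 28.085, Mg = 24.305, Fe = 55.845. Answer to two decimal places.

33.65 wt%

M((Mg_0.40Fe_0.60)_2SiO_4) = 178.539 g/mol; M(SiO2) = 60.083 g/mol.
Moles SiO2 per formula unit = 1 Si ÷ 1 = 1.0000.
SiO2 fraction = (1.0000 × 60.083) / 178.539 = 60.083/178.539 = 0.3365.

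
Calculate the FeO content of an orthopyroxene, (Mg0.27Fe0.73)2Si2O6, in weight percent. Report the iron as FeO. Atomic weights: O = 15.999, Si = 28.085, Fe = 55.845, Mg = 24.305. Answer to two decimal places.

42.50 wt%

Molar mass of (Mg0.27Fe0.73)2Si2O6 = 0.54*24.305 + 1.46*55.845 + 2*28.085 + 6*15.999 = 246.822 g/mol.
Each formula unit contains 1.46 Fe, equivalent to 1.46/1 = 1.4600 mol FeO.
M(FeO) = 1×55.845 + 1×15.999 = 71.844 g/mol.
Mass of FeO per formula unit = 1.4600 × 71.844 = 104.892 g.
FeO wt% = 104.892 / 246.822 × 100 = 42.50%.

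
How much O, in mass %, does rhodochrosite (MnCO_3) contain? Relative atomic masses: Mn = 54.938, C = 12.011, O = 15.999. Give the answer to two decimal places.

Molar mass of MnCO_3: 1·54.938 + 1·12.011 + 3·15.999 = 114.946 g/mol.
Mass of O per formula unit: 3 × 15.999 = 47.997 g.
Weight fraction O = 47.997 / 114.946 = 0.4176.

41.76 mass %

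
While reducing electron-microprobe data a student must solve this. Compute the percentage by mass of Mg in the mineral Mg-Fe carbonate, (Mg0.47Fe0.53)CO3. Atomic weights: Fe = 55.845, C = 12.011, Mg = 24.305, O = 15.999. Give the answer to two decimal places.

11.31 mass %

M((Mg0.47Fe0.53)CO3) = 101.029 g/mol.
Mg contributes 0.47 × 24.305 = 11.423 g per mole.
11.423/101.029 = 0.1131 → 11.31%.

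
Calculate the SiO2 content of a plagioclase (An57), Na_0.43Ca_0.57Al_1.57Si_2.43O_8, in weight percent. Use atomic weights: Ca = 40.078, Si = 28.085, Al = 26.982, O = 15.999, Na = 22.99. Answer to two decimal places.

53.81 wt%

Formula mass = 271.330 g/mol.
2.43 Si → 2.4300 mol SiO2 per formula unit; M(SiO2) = 60.083, so SiO2 mass = 146.002 g.
146.002/271.330 × 100 = 53.81 wt%.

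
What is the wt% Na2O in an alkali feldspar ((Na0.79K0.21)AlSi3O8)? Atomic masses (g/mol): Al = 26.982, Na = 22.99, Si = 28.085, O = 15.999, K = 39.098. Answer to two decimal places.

M((Na0.79K0.21)AlSi3O8) = 265.602 g/mol; M(Na2O) = 61.979 g/mol.
Moles Na2O per formula unit = 0.79 Na ÷ 2 = 0.3950.
Na2O fraction = (0.3950 × 61.979) / 265.602 = 24.482/265.602 = 0.0922.

9.22 wt%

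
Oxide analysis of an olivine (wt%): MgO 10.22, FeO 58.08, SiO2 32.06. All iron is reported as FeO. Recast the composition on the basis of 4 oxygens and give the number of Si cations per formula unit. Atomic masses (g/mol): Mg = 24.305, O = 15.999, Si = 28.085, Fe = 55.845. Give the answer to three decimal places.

MgO: 10.22/40.304 = 0.25357 mol → 0.25357 mol Mg, 0.25357 mol O.
FeO: 58.08/71.844 = 0.80842 mol → 0.80842 mol Fe, 0.80842 mol O.
SiO2: 32.06/60.083 = 0.53360 mol → 0.53360 mol Si, 1.06720 mol O.
Total oxygen = 2.12919 mol. Normalization factor = 4/2.12919 = 1.87865.
Si per 4 O = 0.53360 × 1.87865 = 1.002.

1.002 Si apfu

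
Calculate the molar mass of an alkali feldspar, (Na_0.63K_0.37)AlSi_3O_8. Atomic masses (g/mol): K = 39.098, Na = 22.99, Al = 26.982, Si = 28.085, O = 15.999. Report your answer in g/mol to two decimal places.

Na: 0.63 × 22.99 = 14.4837
K: 0.37 × 39.098 = 14.4663
Al: 1 × 26.982 = 26.9820
Si: 3 × 28.085 = 84.2550
O: 8 × 15.999 = 127.9920
Summing the contributions gives the formula mass.

268.18 g/mol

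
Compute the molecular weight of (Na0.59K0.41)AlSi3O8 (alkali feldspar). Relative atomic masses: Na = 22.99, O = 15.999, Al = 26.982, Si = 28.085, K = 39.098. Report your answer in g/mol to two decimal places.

268.82 g/mol

The formula mass is the sum 0.59·22.99 + 0.41·39.098 + 1·26.982 + 3·28.085 + 8·15.999.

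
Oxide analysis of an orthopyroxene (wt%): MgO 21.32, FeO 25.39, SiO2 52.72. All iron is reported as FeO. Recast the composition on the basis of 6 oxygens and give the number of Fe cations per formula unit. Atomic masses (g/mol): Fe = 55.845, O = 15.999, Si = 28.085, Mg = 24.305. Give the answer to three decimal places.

21.32 wt% MgO ÷ 40.304 g/mol = 0.52898 mol, giving 0.52898 Mg and 0.52898 O.
25.39 wt% FeO ÷ 71.844 g/mol = 0.35340 mol, giving 0.35340 Fe and 0.35340 O.
52.72 wt% SiO2 ÷ 60.083 g/mol = 0.87745 mol, giving 0.87745 Si and 1.75490 O.
Oxygen sums to 2.63728; scaling by 6/2.63728 = 2.27507 puts the formula on 6 O.
Fe: 0.35340 × 2.27507 = 0.804 atoms per formula unit.

0.804 Fe apfu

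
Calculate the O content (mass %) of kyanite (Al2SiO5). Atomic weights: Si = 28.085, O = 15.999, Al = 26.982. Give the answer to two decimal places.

Molar mass of Al2SiO5: 2×26.982 + 1×28.085 + 5×15.999 = 162.044 g/mol.
Mass of O per formula unit: 5 × 15.999 = 79.995 g.
Weight fraction O = 79.995 / 162.044 = 0.4937.

49.37 mass %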